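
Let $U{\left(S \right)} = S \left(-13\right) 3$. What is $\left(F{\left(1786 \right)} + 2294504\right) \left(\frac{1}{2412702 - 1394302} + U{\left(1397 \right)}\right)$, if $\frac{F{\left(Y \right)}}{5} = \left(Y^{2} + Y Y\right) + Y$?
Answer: $- \frac{948840504487477703}{509200} \approx -1.8634 \cdot 10^{12}$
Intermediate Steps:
$U{\left(S \right)} = - 39 S$ ($U{\left(S \right)} = - 13 S 3 = - 39 S$)
$F{\left(Y \right)} = 5 Y + 10 Y^{2}$ ($F{\left(Y \right)} = 5 \left(\left(Y^{2} + Y Y\right) + Y\right) = 5 \left(\left(Y^{2} + Y^{2}\right) + Y\right) = 5 \left(2 Y^{2} + Y\right) = 5 \left(Y + 2 Y^{2}\right) = 5 Y + 10 Y^{2}$)
$\left(F{\left(1786 \right)} + 2294504\right) \left(\frac{1}{2412702 - 1394302} + U{\left(1397 \right)}\right) = \left(5 \cdot 1786 \left(1 + 2 \cdot 1786\right) + 2294504\right) \left(\frac{1}{2412702 - 1394302} - 54483\right) = \left(5 \cdot 1786 \left(1 + 3572\right) + 2294504\right) \left(\frac{1}{1018400} - 54483\right) = \left(5 \cdot 1786 \cdot 3573 + 2294504\right) \left(\frac{1}{1018400} - 54483\right) = \left(31906890 + 2294504\right) \left(- \frac{55485487199}{1018400}\right) = 34201394 \left(- \frac{55485487199}{1018400}\right) = - \frac{948840504487477703}{509200}$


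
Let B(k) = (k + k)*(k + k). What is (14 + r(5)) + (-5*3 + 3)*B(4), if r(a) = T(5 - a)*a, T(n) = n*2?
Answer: -754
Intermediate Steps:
B(k) = 4*k² (B(k) = (2*k)*(2*k) = 4*k²)
T(n) = 2*n
r(a) = a*(10 - 2*a) (r(a) = (2*(5 - a))*a = (10 - 2*a)*a = a*(10 - 2*a))
(14 + r(5)) + (-5*3 + 3)*B(4) = (14 + 2*5*(5 - 1*5)) + (-5*3 + 3)*(4*4²) = (14 + 2*5*(5 - 5)) + (-15 + 3)*(4*16) = (14 + 2*5*0) - 12*64 = (14 + 0) - 768 = 14 - 768 = -754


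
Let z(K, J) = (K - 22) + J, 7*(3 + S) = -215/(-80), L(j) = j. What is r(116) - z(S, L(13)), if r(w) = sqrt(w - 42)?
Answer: 1301/112 + sqrt(74) ≈ 20.218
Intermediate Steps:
S = -293/112 (S = -3 + (-215/(-80))/7 = -3 + (-215*(-1/80))/7 = -3 + (1/7)*(43/16) = -3 + 43/112 = -293/112 ≈ -2.6161)
z(K, J) = -22 + J + K (z(K, J) = (-22 + K) + J = -22 + J + K)
r(w) = sqrt(-42 + w)
r(116) - z(S, L(13)) = sqrt(-42 + 116) - (-22 + 13 - 293/112) = sqrt(74) - 1*(-1301/112) = sqrt(74) + 1301/112 = 1301/112 + sqrt(74)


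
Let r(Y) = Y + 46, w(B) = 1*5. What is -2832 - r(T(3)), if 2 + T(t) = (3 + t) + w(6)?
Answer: -2887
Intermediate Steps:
w(B) = 5
T(t) = 6 + t (T(t) = -2 + ((3 + t) + 5) = -2 + (8 + t) = 6 + t)
r(Y) = 46 + Y
-2832 - r(T(3)) = -2832 - (46 + (6 + 3)) = -2832 - (46 + 9) = -2832 - 1*55 = -2832 - 55 = -2887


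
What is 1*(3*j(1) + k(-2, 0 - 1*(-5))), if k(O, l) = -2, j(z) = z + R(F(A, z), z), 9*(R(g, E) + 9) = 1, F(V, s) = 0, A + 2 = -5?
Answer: -77/3 ≈ -25.667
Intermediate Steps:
A = -7 (A = -2 - 5 = -7)
R(g, E) = -80/9 (R(g, E) = -9 + (⅑)*1 = -9 + ⅑ = -80/9)
j(z) = -80/9 + z (j(z) = z - 80/9 = -80/9 + z)
1*(3*j(1) + k(-2, 0 - 1*(-5))) = 1*(3*(-80/9 + 1) - 2) = 1*(3*(-71/9) - 2) = 1*(-71/3 - 2) = 1*(-77/3) = -77/3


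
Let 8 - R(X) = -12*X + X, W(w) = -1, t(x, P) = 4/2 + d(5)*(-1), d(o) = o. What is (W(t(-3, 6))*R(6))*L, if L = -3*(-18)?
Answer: -3996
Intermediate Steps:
L = 54
t(x, P) = -3 (t(x, P) = 4/2 + 5*(-1) = 4*(1/2) - 5 = 2 - 5 = -3)
R(X) = 8 + 11*X (R(X) = 8 - (-12*X + X) = 8 - (-11)*X = 8 + 11*X)
(W(t(-3, 6))*R(6))*L = -(8 + 11*6)*54 = -(8 + 66)*54 = -1*74*54 = -74*54 = -3996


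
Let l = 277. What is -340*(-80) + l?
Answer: 27477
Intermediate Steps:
-340*(-80) + l = -340*(-80) + 277 = 27200 + 277 = 27477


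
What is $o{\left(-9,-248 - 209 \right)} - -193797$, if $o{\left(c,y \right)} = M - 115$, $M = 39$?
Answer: $193721$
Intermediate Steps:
$o{\left(c,y \right)} = -76$ ($o{\left(c,y \right)} = 39 - 115 = -76$)
$o{\left(-9,-248 - 209 \right)} - -193797 = -76 - -193797 = -76 + 193797 = 193721$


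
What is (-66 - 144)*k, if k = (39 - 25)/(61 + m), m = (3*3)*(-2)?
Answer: -2940/43 ≈ -68.372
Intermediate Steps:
m = -18 (m = 9*(-2) = -18)
k = 14/43 (k = (39 - 25)/(61 - 18) = 14/43 ≈ 0.32558)
(-66 - 144)*k = (-66 - 144)*(14/43) = -210*14/43 = -2940/43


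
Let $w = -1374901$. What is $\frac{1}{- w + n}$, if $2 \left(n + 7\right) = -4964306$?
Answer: $- \frac{1}{1107259} \approx -9.0313 \cdot 10^{-7}$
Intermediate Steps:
$n = -2482160$ ($n = -7 + \frac{1}{2} \left(-4964306\right) = -7 - 2482153 = -2482160$)
$\frac{1}{- w + n} = \frac{1}{\left(-1\right) \left(-1374901\right) - 2482160} = \frac{1}{1374901 - 2482160} = \frac{1}{-1107259} = - \frac{1}{1107259}$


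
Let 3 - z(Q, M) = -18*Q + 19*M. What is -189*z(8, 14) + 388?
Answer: 22879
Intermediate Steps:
z(Q, M) = 3 - 19*M + 18*Q (z(Q, M) = 3 - (-18*Q + 19*M) = 3 + (-19*M + 18*Q) = 3 - 19*M + 18*Q)
-189*z(8, 14) + 388 = -189*(3 - 19*14 + 18*8) + 388 = -189*(3 - 266 + 144) + 388 = -189*(-119) + 388 = 22491 + 388 = 22879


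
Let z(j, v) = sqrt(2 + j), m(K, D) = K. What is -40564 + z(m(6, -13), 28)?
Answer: -40564 + 2*sqrt(2) ≈ -40561.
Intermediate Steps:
-40564 + z(m(6, -13), 28) = -40564 + sqrt(2 + 6) = -40564 + sqrt(8) = -40564 + 2*sqrt(2)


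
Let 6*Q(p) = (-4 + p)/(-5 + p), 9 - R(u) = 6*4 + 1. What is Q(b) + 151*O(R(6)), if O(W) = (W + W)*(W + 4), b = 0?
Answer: 869762/15 ≈ 57984.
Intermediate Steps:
R(u) = -16 (R(u) = 9 - (6*4 + 1) = 9 - (24 + 1) = 9 - 1*25 = 9 - 25 = -16)
O(W) = 2*W*(4 + W) (O(W) = (2*W)*(4 + W) = 2*W*(4 + W))
Q(p) = (-4 + p)/(6*(-5 + p)) (Q(p) = ((-4 + p)/(-5 + p))/6 = (-4 + p)/(6*(-5 + p)))
Q(b) + 151*O(R(6)) = (-4 + 0)/(6*(-5 + 0)) + 151*(2*(-16)*(4 - 16)) = (⅙)*(-4)/(-5) + 151*(2*(-16)*(-12)) = (⅙)*(-⅕)*(-4) + 151*384 = 2/15 + 57984 = 869762/15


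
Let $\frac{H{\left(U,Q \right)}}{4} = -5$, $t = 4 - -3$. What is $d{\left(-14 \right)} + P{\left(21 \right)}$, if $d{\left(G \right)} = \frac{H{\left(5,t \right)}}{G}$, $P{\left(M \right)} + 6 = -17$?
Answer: $- \frac{151}{7} \approx -21.571$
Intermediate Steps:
$P{\left(M \right)} = -23$ ($P{\left(M \right)} = -6 - 17 = -23$)
$t = 7$ ($t = 4 + 3 = 7$)
$H{\left(U,Q \right)} = -20$ ($H{\left(U,Q \right)} = 4 \left(-5\right) = -20$)
$d{\left(G \right)} = - \frac{20}{G}$
$d{\left(-14 \right)} + P{\left(21 \right)} = - \frac{20}{-14} - 23 = \left(-20\right) \left(- \frac{1}{14}\right) - 23 = \frac{10}{7} - 23 = - \frac{151}{7}$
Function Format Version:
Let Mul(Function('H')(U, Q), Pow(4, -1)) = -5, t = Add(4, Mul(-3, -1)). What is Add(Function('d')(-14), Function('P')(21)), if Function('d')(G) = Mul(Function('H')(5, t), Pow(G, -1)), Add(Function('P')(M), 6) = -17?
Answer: Rational(-151, 7) ≈ -21.571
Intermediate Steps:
Function('P')(M) = -23 (Function('P')(M) = Add(-6, -17) = -23)
t = 7 (t = Add(4, 3) = 7)
Function('H')(U, Q) = -20 (Function('H')(U, Q) = Mul(4, -5) = -20)
Function('d')(G) = Mul(-20, Pow(G, -1))
Add(Function('d')(-14), Function('P')(21)) = Add(Mul(-20, Pow(-14, -1)), -23) = Add(Mul(-20, Rational(-1, 14)), -23) = Add(Rational(10, 7), -23) = Rational(-151, 7)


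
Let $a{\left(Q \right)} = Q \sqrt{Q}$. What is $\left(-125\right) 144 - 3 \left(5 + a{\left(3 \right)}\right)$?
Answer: $-18015 - 9 \sqrt{3} \approx -18031.0$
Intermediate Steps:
$a{\left(Q \right)} = Q^{\frac{3}{2}}$
$\left(-125\right) 144 - 3 \left(5 + a{\left(3 \right)}\right) = \left(-125\right) 144 - 3 \left(5 + 3^{\frac{3}{2}}\right) = -18000 - 3 \left(5 + 3 \sqrt{3}\right) = -18000 - \left(15 + 9 \sqrt{3}\right) = -18015 - 9 \sqrt{3}$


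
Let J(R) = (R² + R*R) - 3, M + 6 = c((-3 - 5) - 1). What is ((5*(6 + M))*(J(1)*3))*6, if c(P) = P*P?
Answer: -7290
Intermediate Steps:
c(P) = P²
M = 75 (M = -6 + ((-3 - 5) - 1)² = -6 + (-8 - 1)² = -6 + (-9)² = -6 + 81 = 75)
J(R) = -3 + 2*R² (J(R) = (R² + R²) - 3 = 2*R² - 3 = -3 + 2*R²)
((5*(6 + M))*(J(1)*3))*6 = ((5*(6 + 75))*((-3 + 2*1²)*3))*6 = ((5*81)*((-3 + 2*1)*3))*6 = (405*((-3 + 2)*3))*6 = (405*(-1*3))*6 = (405*(-3))*6 = -1215*6 = -7290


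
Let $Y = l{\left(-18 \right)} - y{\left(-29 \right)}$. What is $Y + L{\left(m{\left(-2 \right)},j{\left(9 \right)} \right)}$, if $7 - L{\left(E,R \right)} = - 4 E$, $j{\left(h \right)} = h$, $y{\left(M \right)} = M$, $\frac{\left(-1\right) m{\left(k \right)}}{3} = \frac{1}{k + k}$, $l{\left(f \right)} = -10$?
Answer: $29$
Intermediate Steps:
$m{\left(k \right)} = - \frac{3}{2 k}$ ($m{\left(k \right)} = - \frac{3}{k + k} = - \frac{3}{2 k}$)
$L{\left(E,R \right)} = 7 + 4 E$ ($L{\left(E,R \right)} = 7 - - 4 E = 7 + 4 E$)
$Y = 19$ ($Y = -10 - -29 = -10 + 29 = 19$)
$Y + L{\left(m{\left(-2 \right)},j{\left(9 \right)} \right)} = 19 + \left(7 + 4 \left(- \frac{3}{2 \left(-2\right)}\right)\right) = 19 + \left(7 + 4 \left(\left(- \frac{3}{2}\right) \left(- \frac{1}{2}\right)\right)\right) = 19 + \left(7 + 4 \cdot \frac{3}{4}\right) = 19 + \left(7 + 3\right) = 19 + 10 = 29$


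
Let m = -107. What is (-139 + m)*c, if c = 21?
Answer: -5166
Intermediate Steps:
(-139 + m)*c = (-139 - 107)*21 = -246*21 = -5166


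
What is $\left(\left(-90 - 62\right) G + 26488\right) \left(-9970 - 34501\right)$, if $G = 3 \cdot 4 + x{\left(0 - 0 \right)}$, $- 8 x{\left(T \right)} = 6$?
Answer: $-1101902438$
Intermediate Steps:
$x{\left(T \right)} = - \frac{3}{4}$ ($x{\left(T \right)} = \left(- \frac{1}{8}\right) 6 = - \frac{3}{4}$)
$G = \frac{45}{4}$ ($G = 3 \cdot 4 - \frac{3}{4} = 12 - \frac{3}{4} = \frac{45}{4} \approx 11.25$)
$\left(\left(-90 - 62\right) G + 26488\right) \left(-9970 - 34501\right) = \left(\left(-90 - 62\right) \frac{45}{4} + 26488\right) \left(-9970 - 34501\right) = \left(\left(-90 - 62\right) \frac{45}{4} + 26488\right) \left(-44471\right) = \left(\left(-152\right) \frac{45}{4} + 26488\right) \left(-44471\right) = \left(-1710 + 26488\right) \left(-44471\right) = 24778 \left(-44471\right) = -1101902438$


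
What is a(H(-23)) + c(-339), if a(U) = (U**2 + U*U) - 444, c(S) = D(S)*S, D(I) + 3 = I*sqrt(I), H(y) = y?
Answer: 1631 + 114921*I*sqrt(339) ≈ 1631.0 + 2.1159e+6*I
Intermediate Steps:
D(I) = -3 + I**(3/2) (D(I) = -3 + I*sqrt(I) = -3 + I**(3/2))
c(S) = S*(-3 + S**(3/2)) (c(S) = (-3 + S**(3/2))*S = S*(-3 + S**(3/2)))
a(U) = -444 + 2*U**2 (a(U) = (U**2 + U**2) - 444 = 2*U**2 - 444 = -444 + 2*U**2)
a(H(-23)) + c(-339) = (-444 + 2*(-23)**2) - 339*(-3 + (-339)**(3/2)) = (-444 + 2*529) - 339*(-3 - 339*I*sqrt(339)) = (-444 + 1058) + (1017 + 114921*I*sqrt(339)) = 614 + (1017 + 114921*I*sqrt(339)) = 1631 + 114921*I*sqrt(339)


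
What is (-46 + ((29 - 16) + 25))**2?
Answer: 64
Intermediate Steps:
(-46 + ((29 - 16) + 25))**2 = (-46 + (13 + 25))**2 = (-46 + 38)**2 = (-8)**2 = 64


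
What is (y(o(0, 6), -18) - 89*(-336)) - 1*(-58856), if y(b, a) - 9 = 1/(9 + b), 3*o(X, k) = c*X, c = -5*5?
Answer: 798922/9 ≈ 88769.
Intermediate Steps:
c = -25
o(X, k) = -25*X/3 (o(X, k) = (-25*X)/3 = -25*X/3)
y(b, a) = 9 + 1/(9 + b)
(y(o(0, 6), -18) - 89*(-336)) - 1*(-58856) = ((82 + 9*(-25/3*0))/(9 - 25/3*0) - 89*(-336)) - 1*(-58856) = ((82 + 9*0)/(9 + 0) + 29904) + 58856 = ((82 + 0)/9 + 29904) + 58856 = ((⅑)*82 + 29904) + 58856 = (82/9 + 29904) + 58856 = 269218/9 + 58856 = 798922/9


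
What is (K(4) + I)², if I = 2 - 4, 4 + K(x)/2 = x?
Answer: 4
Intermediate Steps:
K(x) = -8 + 2*x
I = -2
(K(4) + I)² = ((-8 + 2*4) - 2)² = ((-8 + 8) - 2)² = (0 - 2)² = (-2)² = 4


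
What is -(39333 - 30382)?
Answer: -8951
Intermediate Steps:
-(39333 - 30382) = -1*8951 = -8951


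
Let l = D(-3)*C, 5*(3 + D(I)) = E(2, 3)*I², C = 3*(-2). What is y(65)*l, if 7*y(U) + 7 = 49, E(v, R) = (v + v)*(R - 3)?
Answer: 108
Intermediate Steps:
E(v, R) = 2*v*(-3 + R) (E(v, R) = (2*v)*(-3 + R) = 2*v*(-3 + R))
y(U) = 6 (y(U) = -1 + (⅐)*49 = -1 + 7 = 6)
C = -6
D(I) = -3 (D(I) = -3 + ((2*2*(-3 + 3))*I²)/5 = -3 + ((2*2*0)*I²)/5 = -3 + (0*I²)/5 = -3 + (⅕)*0 = -3 + 0 = -3)
l = 18 (l = -3*(-6) = 18)
y(65)*l = 6*18 = 108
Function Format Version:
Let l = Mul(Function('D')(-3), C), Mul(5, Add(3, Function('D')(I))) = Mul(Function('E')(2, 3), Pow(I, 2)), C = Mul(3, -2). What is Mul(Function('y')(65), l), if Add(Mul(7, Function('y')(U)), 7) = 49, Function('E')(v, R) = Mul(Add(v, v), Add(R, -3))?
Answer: 108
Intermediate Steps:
Function('E')(v, R) = Mul(2, v, Add(-3, R)) (Function('E')(v, R) = Mul(Mul(2, v), Add(-3, R)) = Mul(2, v, Add(-3, R)))
Function('y')(U) = 6 (Function('y')(U) = Add(-1, Mul(Rational(1, 7), 49)) = Add(-1, 7) = 6)
C = -6
Function('D')(I) = -3 (Function('D')(I) = Add(-3, Mul(Rational(1, 5), Mul(Mul(2, 2, Add(-3, 3)), Pow(I, 2)))) = Add(-3, Mul(Rational(1, 5), Mul(Mul(2, 2, 0), Pow(I, 2)))) = Add(-3, Mul(Rational(1, 5), Mul(0, Pow(I, 2)))) = Add(-3, Mul(Rational(1, 5), 0)) = Add(-3, 0) = -3)
l = 18 (l = Mul(-3, -6) = 18)
Mul(Function('y')(65), l) = Mul(6, 18) = 108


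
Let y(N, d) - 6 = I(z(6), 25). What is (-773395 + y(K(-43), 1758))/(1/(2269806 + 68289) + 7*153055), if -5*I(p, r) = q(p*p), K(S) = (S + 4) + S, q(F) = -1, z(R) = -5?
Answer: -226032060792/313124988947 ≈ -0.72186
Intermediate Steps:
K(S) = 4 + 2*S (K(S) = (4 + S) + S = 4 + 2*S)
I(p, r) = ⅕ (I(p, r) = -⅕*(-1) = ⅕)
y(N, d) = 31/5 (y(N, d) = 6 + ⅕ = 31/5)
(-773395 + y(K(-43), 1758))/(1/(2269806 + 68289) + 7*153055) = (-773395 + 31/5)/(1/(2269806 + 68289) + 7*153055) = -3866944/(5*(1/2338095 + 1071385)) = -3866944/(5*2504999911576/2338095) = -3866944/5*2338095/2504999911576 = -226032060792/313124988947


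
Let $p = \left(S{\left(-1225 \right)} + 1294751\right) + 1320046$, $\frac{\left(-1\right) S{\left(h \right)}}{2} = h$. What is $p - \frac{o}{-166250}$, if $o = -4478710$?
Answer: $\frac{43511283504}{16625} \approx 2.6172 \cdot 10^{6}$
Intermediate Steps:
$S{\left(h \right)} = - 2 h$
$p = 2617247$ ($p = \left(\left(-2\right) \left(-1225\right) + 1294751\right) + 1320046 = \left(2450 + 1294751\right) + 1320046 = 1297201 + 1320046 = 2617247$)
$p - \frac{o}{-166250} = 2617247 - - \frac{4478710}{-166250} = 2617247 - \left(-4478710\right) \left(- \frac{1}{166250}\right) = 2617247 - \frac{447871}{16625} = \frac{43511283504}{16625}$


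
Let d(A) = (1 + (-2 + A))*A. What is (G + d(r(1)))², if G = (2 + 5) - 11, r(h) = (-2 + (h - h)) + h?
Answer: 4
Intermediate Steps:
r(h) = -2 + h (r(h) = (-2 + 0) + h = -2 + h)
G = -4 (G = 7 - 11 = -4)
d(A) = A*(-1 + A) (d(A) = (-1 + A)*A = A*(-1 + A))
(G + d(r(1)))² = (-4 + (-2 + 1)*(-1 + (-2 + 1)))² = (-4 - (-1 - 1))² = (-4 - 1*(-2))² = (-4 + 2)² = (-2)² = 4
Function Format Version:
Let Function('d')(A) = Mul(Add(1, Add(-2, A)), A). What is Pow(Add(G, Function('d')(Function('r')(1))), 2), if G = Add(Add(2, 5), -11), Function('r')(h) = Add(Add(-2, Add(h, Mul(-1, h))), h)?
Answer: 4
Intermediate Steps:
Function('r')(h) = Add(-2, h) (Function('r')(h) = Add(Add(-2, 0), h) = Add(-2, h))
G = -4 (G = Add(7, -11) = -4)
Function('d')(A) = Mul(A, Add(-1, A)) (Function('d')(A) = Mul(Add(-1, A), A) = Mul(A, Add(-1, A)))
Pow(Add(G, Function('d')(Function('r')(1))), 2) = Pow(Add(-4, Mul(Add(-2, 1), Add(-1, Add(-2, 1)))), 2) = Pow(Add(-4, Mul(-1, Add(-1, -1))), 2) = Pow(Add(-4, Mul(-1, -2)), 2) = Pow(Add(-4, 2), 2) = Pow(-2, 2) = 4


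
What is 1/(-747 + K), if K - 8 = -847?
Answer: -1/1586 ≈ -0.00063052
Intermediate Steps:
K = -839 (K = 8 - 847 = -839)
1/(-747 + K) = 1/(-747 - 839) = 1/(-1586) = -1/1586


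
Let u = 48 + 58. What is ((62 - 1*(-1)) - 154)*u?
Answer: -9646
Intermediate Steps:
u = 106
((62 - 1*(-1)) - 154)*u = ((62 - 1*(-1)) - 154)*106 = ((62 + 1) - 154)*106 = (63 - 154)*106 = -91*106 = -9646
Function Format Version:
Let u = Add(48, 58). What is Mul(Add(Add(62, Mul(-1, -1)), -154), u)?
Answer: -9646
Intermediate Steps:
u = 106
Mul(Add(Add(62, Mul(-1, -1)), -154), u) = Mul(Add(Add(62, Mul(-1, -1)), -154), 106) = Mul(Add(Add(62, 1), -154), 106) = Mul(Add(63, -154), 106) = Mul(-91, 106) = -9646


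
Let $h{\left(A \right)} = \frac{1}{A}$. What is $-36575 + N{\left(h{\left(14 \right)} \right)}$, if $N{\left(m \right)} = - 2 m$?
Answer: $- \frac{256026}{7} \approx -36575.0$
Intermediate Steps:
$-36575 + N{\left(h{\left(14 \right)} \right)} = -36575 - \frac{2}{14} = -36575 - \frac{1}{7} = - \frac{256026}{7}$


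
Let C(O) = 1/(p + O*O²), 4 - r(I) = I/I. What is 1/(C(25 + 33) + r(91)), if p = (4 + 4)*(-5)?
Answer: 195072/585217 ≈ 0.33333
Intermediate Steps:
r(I) = 3 (r(I) = 4 - I/I = 4 - 1*1 = 4 - 1 = 3)
p = -40 (p = 8*(-5) = -40)
C(O) = 1/(-40 + O³) (C(O) = 1/(-40 + O*O²) = 1/(-40 + O³))
1/(C(25 + 33) + r(91)) = 1/(1/(-40 + (25 + 33)³) + 3) = 1/(1/(-40 + 58³) + 3) = 1/(1/(-40 + 195112) + 3) = 1/(1/195072 + 3) = 1/(585217/195072) = 195072/585217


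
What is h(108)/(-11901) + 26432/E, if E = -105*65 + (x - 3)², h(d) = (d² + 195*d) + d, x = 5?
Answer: -179504768/27058907 ≈ -6.6339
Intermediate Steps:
h(d) = d² + 196*d
E = -6821 (E = -105*65 + (5 - 3)² = -6825 + 2² = -6825 + 4 = -6821)
h(108)/(-11901) + 26432/E = (108*(196 + 108))/(-11901) + 26432/(-6821) = (108*304)*(-1/11901) + 26432*(-1/6821) = 32832*(-1/11901) - 26432/6821 = -10944/3967 - 26432/6821 = -179504768/27058907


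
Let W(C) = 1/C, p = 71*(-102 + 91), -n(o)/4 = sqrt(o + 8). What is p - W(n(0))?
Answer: -781 + sqrt(2)/16 ≈ -780.91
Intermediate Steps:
n(o) = -4*sqrt(8 + o) (n(o) = -4*sqrt(o + 8) = -4*sqrt(8 + o))
p = -781 (p = 71*(-11) = -781)
p - W(n(0)) = -781 - 1/((-4*sqrt(8 + 0))) = -781 - 1/((-8*sqrt(2))) = -781 - (-1)*sqrt(2)/16 = -781 + sqrt(2)/16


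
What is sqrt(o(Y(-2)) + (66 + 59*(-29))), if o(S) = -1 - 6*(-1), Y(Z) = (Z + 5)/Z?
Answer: 2*I*sqrt(410) ≈ 40.497*I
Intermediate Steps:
Y(Z) = (5 + Z)/Z
o(S) = 5 (o(S) = -1 + 6 = 5)
sqrt(o(Y(-2)) + (66 + 59*(-29))) = sqrt(5 + (66 + 59*(-29))) = sqrt(5 + (66 - 1711)) = sqrt(5 - 1645) = sqrt(-1640) = 2*I*sqrt(410)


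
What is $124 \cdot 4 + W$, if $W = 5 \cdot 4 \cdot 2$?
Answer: $536$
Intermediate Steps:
$W = 40$ ($W = 20 \cdot 2 = 40$)
$124 \cdot 4 + W = 124 \cdot 4 + 40 = 496 + 40 = 536$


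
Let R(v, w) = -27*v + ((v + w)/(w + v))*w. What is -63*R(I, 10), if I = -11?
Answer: -19341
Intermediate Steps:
R(v, w) = w - 27*v (R(v, w) = -27*v + ((v + w)/(v + w))*w = -27*v + 1*w = -27*v + w = w - 27*v)
-63*R(I, 10) = -63*(10 - 27*(-11)) = -63*(10 + 297) = -63*307 = -19341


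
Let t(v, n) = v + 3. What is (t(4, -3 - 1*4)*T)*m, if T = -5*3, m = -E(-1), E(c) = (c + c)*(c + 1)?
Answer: 0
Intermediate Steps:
E(c) = 2*c*(1 + c) (E(c) = (2*c)*(1 + c) = 2*c*(1 + c))
t(v, n) = 3 + v
m = 0 (m = -2*(-1)*(1 - 1) = -2*(-1)*0 = -1*0 = 0)
T = -15
(t(4, -3 - 1*4)*T)*m = ((3 + 4)*(-15))*0 = (7*(-15))*0 = -105*0 = 0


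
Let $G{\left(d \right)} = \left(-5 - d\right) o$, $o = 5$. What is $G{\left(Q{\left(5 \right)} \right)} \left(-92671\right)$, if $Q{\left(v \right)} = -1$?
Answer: $1853420$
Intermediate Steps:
$G{\left(d \right)} = -25 - 5 d$ ($G{\left(d \right)} = \left(-5 - d\right) 5 = -25 - 5 d$)
$G{\left(Q{\left(5 \right)} \right)} \left(-92671\right) = \left(-25 - -5\right) \left(-92671\right) = \left(-25 + 5\right) \left(-92671\right) = \left(-20\right) \left(-92671\right) = 1853420$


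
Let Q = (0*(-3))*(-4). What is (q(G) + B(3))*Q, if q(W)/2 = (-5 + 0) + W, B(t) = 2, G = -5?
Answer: 0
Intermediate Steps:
q(W) = -10 + 2*W (q(W) = 2*((-5 + 0) + W) = 2*(-5 + W) = -10 + 2*W)
Q = 0 (Q = 0*(-4) = 0)
(q(G) + B(3))*Q = ((-10 + 2*(-5)) + 2)*0 = ((-10 - 10) + 2)*0 = (-20 + 2)*0 = -18*0 = 0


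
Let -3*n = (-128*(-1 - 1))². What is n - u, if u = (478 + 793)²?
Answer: -4911859/3 ≈ -1.6373e+6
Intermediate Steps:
u = 1615441 (u = 1271² = 1615441)
n = -65536/3 (n = -16384*(-1 - 1)²/3 = -(-128*(-2))²/3 = -(-64*(-4))²/3 = -⅓*256² = -⅓*65536 = -65536/3 ≈ -21845.)
n - u = -65536/3 - 1*1615441 = -65536/3 - 1615441 = -4911859/3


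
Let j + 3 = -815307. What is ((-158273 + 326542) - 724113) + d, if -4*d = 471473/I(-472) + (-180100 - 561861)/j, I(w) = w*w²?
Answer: -95308549400944575689/171466293749760 ≈ -5.5584e+5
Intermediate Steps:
I(w) = w³
j = -815310 (j = -3 - 815307 = -815310)
d = -38817902978249/171466293749760 (d = -(471473/((-472)³) + (-180100 - 561861)/(-815310))/4 = -(471473/(-105154048) - 741961*(-1/815310))/4 = -(471473*(-1/105154048) + 741961/815310)/4 = -(-471473/105154048 + 741961/815310)/4 = -¼*38817902978249/42866573437440 = -38817902978249/171466293749760 ≈ -0.22639)
((-158273 + 326542) - 724113) + d = ((-158273 + 326542) - 724113) - 38817902978249/171466293749760 = (168269 - 724113) - 38817902978249/171466293749760 = -555844 - 38817902978249/171466293749760 = -95308549400944575689/171466293749760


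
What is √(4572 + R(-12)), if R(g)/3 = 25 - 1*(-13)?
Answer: √4686 ≈ 68.454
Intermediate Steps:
R(g) = 114 (R(g) = 3*(25 - 1*(-13)) = 3*(25 + 13) = 3*38 = 114)
√(4572 + R(-12)) = √(4572 + 114) = √4686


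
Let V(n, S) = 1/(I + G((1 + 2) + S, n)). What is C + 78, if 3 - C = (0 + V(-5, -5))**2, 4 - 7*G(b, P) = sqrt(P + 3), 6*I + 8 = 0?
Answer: 9*(-2093*I + 864*sqrt(2))/(2*(-119*I + 48*sqrt(2))) ≈ 79.602 + 0.79749*I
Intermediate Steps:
I = -4/3 (I = -4/3 + (1/6)*0 = -4/3 + 0 = -4/3 ≈ -1.3333)
G(b, P) = 4/7 - sqrt(3 + P)/7 (G(b, P) = 4/7 - sqrt(P + 3)/7 = 4/7 - sqrt(3 + P)/7)
V(n, S) = 1/(-16/21 - sqrt(3 + n)/7) (V(n, S) = 1/(-4/3 + (4/7 - sqrt(3 + n)/7)) = 1/(-16/21 - sqrt(3 + n)/7))
C = 3 - 441/(16 + 3*I*sqrt(2))**2 (C = 3 - (0 - 21/(16 + 3*sqrt(3 - 5)))**2 = 3 - (0 - 21/(16 + 3*sqrt(-2)))**2 = 3 - (0 - 21/(16 + 3*(I*sqrt(2))))**2 = 3 - (0 - 21/(16 + 3*I*sqrt(2)))**2 = 3 - (-21/(16 + 3*I*sqrt(2)))**2 = 3 - 441/(16 + 3*I*sqrt(2))**2 ≈ 1.602 + 0.79749*I)
C + 78 = 3*(-91*I + 96*sqrt(2))/(2*(-119*I + 48*sqrt(2))) + 78 = 78 + 3*(-91*I + 96*sqrt(2))/(2*(-119*I + 48*sqrt(2)))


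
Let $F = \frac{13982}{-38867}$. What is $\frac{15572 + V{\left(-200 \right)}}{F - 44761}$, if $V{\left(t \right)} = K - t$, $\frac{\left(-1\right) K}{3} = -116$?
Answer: $- \frac{626536040}{1739739769} \approx -0.36013$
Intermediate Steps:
$K = 348$ ($K = \left(-3\right) \left(-116\right) = 348$)
$F = - \frac{13982}{38867}$ ($F = 13982 \left(- \frac{1}{38867}\right) = - \frac{13982}{38867} \approx -0.35974$)
$V{\left(t \right)} = 348 - t$
$\frac{15572 + V{\left(-200 \right)}}{F - 44761} = \frac{15572 + \left(348 - -200\right)}{- \frac{13982}{38867} - 44761} = \frac{15572 + \left(348 + 200\right)}{- \frac{1739739769}{38867}} = \left(15572 + 548\right) \left(- \frac{38867}{1739739769}\right) = 16120 \left(- \frac{38867}{1739739769}\right) = - \frac{626536040}{1739739769}$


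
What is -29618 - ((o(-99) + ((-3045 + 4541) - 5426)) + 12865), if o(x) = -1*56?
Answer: -38497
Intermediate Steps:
o(x) = -56
-29618 - ((o(-99) + ((-3045 + 4541) - 5426)) + 12865) = -29618 - ((-56 + ((-3045 + 4541) - 5426)) + 12865) = -29618 - ((-56 + (1496 - 5426)) + 12865) = -29618 - ((-56 - 3930) + 12865) = -29618 - (-3986 + 12865) = -29618 - 1*8879 = -29618 - 8879 = -38497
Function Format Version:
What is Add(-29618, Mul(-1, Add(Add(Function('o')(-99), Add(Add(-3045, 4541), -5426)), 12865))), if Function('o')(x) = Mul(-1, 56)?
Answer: -38497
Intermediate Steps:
Function('o')(x) = -56
Add(-29618, Mul(-1, Add(Add(Function('o')(-99), Add(Add(-3045, 4541), -5426)), 12865))) = Add(-29618, Mul(-1, Add(Add(-56, Add(Add(-3045, 4541), -5426)), 12865))) = Add(-29618, Mul(-1, Add(Add(-56, Add(1496, -5426)), 12865))) = Add(-29618, Mul(-1, Add(Add(-56, -3930), 12865))) = Add(-29618, Mul(-1, Add(-3986, 12865))) = Add(-29618, Mul(-1, 8879)) = Add(-29618, -8879) = -38497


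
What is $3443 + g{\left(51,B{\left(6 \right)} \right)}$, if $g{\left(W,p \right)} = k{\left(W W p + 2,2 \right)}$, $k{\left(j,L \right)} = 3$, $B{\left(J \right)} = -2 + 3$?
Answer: $3446$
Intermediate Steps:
$B{\left(J \right)} = 1$
$g{\left(W,p \right)} = 3$
$3443 + g{\left(51,B{\left(6 \right)} \right)} = 3443 + 3 = 3446$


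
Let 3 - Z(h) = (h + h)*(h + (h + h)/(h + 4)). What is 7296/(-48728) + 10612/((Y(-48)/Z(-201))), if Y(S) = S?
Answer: 84868206196003/4799708 ≈ 1.7682e+7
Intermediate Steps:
Z(h) = 3 - 2*h*(h + 2*h/(4 + h)) (Z(h) = 3 - (h + h)*(h + (h + h)/(h + 4)) = 3 - 2*h*(h + (2*h)/(4 + h)) = 3 - 2*h*(h + 2*h/(4 + h)))
7296/(-48728) + 10612/((Y(-48)/Z(-201))) = 7296/(-48728) + 10612/((-48*(4 - 201)/(12 - 12*(-201)² - 2*(-201)³ + 3*(-201)))) = 7296*(-1/48728) + 10612/((-48*(-197/(12 - 12*40401 - 2*(-8120601) - 603)))) = -912/6091 + 10612/((-48*(-197/(12 - 484812 + 16241202 - 603)))) = -912/6091 + 10612/((-48/((-1/197*15755799)))) = -912/6091 + 10612/((-48/(-15755799/197))) = -912/6091 + 10612/((-48*(-197/15755799))) = -912/6091 + 10612/(3152/5251933) = -912/6091 + 10612*(5251933/3152) = -912/6091 + 13933378249/788 = 84868206196003/4799708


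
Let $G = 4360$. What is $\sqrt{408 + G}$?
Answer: $4 \sqrt{298} \approx 69.051$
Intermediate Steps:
$\sqrt{408 + G} = \sqrt{408 + 4360} = \sqrt{4768} = 4 \sqrt{298}$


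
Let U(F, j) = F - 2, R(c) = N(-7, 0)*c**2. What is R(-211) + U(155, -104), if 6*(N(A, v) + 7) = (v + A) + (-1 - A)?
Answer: -1913485/6 ≈ -3.1891e+5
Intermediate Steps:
N(A, v) = -43/6 + v/6 (N(A, v) = -7 + ((v + A) + (-1 - A))/6 = -7 + ((A + v) + (-1 - A))/6 = -7 + (-1 + v)/6 = -7 + (-1/6 + v/6) = -43/6 + v/6)
R(c) = -43*c**2/6 (R(c) = (-43/6 + (1/6)*0)*c**2 = (-43/6 + 0)*c**2 = -43*c**2/6)
U(F, j) = -2 + F
R(-211) + U(155, -104) = -43/6*(-211)**2 + (-2 + 155) = -43/6*44521 + 153 = -1914403/6 + 153 = -1913485/6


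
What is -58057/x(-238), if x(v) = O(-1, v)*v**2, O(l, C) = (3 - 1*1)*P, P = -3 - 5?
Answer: 58057/906304 ≈ 0.064059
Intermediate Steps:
P = -8
O(l, C) = -16 (O(l, C) = (3 - 1*1)*(-8) = (3 - 1)*(-8) = 2*(-8) = -16)
x(v) = -16*v**2
-58057/x(-238) = -58057/((-16*(-238)**2)) = -58057/((-16*56644)) = -58057/(-906304) = -58057*(-1/906304) = 58057/906304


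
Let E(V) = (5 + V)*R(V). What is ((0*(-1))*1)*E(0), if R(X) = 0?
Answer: 0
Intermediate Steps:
E(V) = 0 (E(V) = (5 + V)*0 = 0)
((0*(-1))*1)*E(0) = ((0*(-1))*1)*0 = (0*1)*0 = 0*0 = 0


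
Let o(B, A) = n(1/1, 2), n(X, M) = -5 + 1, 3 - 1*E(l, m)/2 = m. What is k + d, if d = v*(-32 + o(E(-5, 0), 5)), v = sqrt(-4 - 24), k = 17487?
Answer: 17487 - 72*I*sqrt(7) ≈ 17487.0 - 190.49*I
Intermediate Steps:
E(l, m) = 6 - 2*m
n(X, M) = -4
o(B, A) = -4
v = 2*I*sqrt(7) (v = sqrt(-28) = 2*I*sqrt(7) ≈ 5.2915*I)
d = -72*I*sqrt(7) (d = (2*I*sqrt(7))*(-32 - 4) = (2*I*sqrt(7))*(-36) = -72*I*sqrt(7) ≈ -190.49*I)
k + d = 17487 - 72*I*sqrt(7)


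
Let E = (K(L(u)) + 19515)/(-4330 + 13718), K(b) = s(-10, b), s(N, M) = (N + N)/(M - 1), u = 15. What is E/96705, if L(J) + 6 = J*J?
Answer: 60775/2827355796 ≈ 2.1495e-5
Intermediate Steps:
L(J) = -6 + J**2 (L(J) = -6 + J*J = -6 + J**2)
s(N, M) = 2*N/(-1 + M) (s(N, M) = (2*N)/(-1 + M) = 2*N/(-1 + M))
K(b) = -20/(-1 + b) (K(b) = 2*(-10)/(-1 + b) = -20/(-1 + b))
E = 2127125/1023292 (E = (-20/(-1 + (-6 + 15**2)) + 19515)/(-4330 + 13718) = (-20/(-1 + (-6 + 225)) + 19515)/9388 = (-20/(-1 + 219) + 19515)*(1/9388) = (-20/218 + 19515)*(1/9388) = (-20*1/218 + 19515)*(1/9388) = (-10/109 + 19515)*(1/9388) = (2127125/109)*(1/9388) = 2127125/1023292 ≈ 2.0787)
E/96705 = (2127125/1023292)/96705 = (2127125/1023292)*(1/96705) = 60775/2827355796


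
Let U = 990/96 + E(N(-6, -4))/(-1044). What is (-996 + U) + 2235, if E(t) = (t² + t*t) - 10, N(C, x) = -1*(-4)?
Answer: 5217041/4176 ≈ 1249.3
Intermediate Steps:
N(C, x) = 4
E(t) = -10 + 2*t² (E(t) = (t² + t²) - 10 = 2*t² - 10 = -10 + 2*t²)
U = 42977/4176 (U = 990/96 + (-10 + 2*4²)/(-1044) = 990*(1/96) + (-10 + 2*16)*(-1/1044) = 165/16 + (-10 + 32)*(-1/1044) = 165/16 + 22*(-1/1044) = 165/16 - 11/522 = 42977/4176 ≈ 10.291)
(-996 + U) + 2235 = (-996 + 42977/4176) + 2235 = -4116319/4176 + 2235 = 5217041/4176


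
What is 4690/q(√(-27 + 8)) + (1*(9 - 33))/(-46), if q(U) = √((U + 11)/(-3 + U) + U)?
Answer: 12/23 + 2345*√2/√(4/(3 - I*√19) + I*√19/(3 - I*√19)) ≈ 1954.7 - 2453.2*I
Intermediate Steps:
q(U) = √(U + (11 + U)/(-3 + U)) (q(U) = √((11 + U)/(-3 + U) + U) = √(U + (11 + U)/(-3 + U)))
4690/q(√(-27 + 8)) + (1*(9 - 33))/(-46) = 4690/(√((11 + √(-27 + 8) + √(-27 + 8)*(-3 + √(-27 + 8)))/(-3 + √(-27 + 8)))) + (1*(9 - 33))/(-46) = 4690/(√((11 + √(-19) + √(-19)*(-3 + √(-19)))/(-3 + √(-19)))) + (1*(-24))*(-1/46) = 4690/(√((11 + I*√19 + (I*√19)*(-3 + I*√19))/(-3 + I*√19))) - 24*(-1/46) = 4690/(√((11 + I*√19 + I*√19*(-3 + I*√19))/(-3 + I*√19))) + 12/23 = 4690/√((11 + I*√19 + I*√19*(-3 + I*√19))/(-3 + I*√19)) + 12/23 = 12/23 + 4690/√((11 + I*√19 + I*√19*(-3 + I*√19))/(-3 + I*√19))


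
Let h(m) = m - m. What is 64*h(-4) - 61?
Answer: -61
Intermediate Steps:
h(m) = 0
64*h(-4) - 61 = 64*0 - 61 = 0 - 61 = -61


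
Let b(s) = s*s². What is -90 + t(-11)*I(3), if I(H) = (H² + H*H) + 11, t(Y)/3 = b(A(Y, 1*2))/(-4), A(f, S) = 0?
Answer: -90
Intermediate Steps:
b(s) = s³
t(Y) = 0 (t(Y) = 3*(0³/(-4)) = 3*(0*(-¼)) = 3*0 = 0)
I(H) = 11 + 2*H² (I(H) = (H² + H²) + 11 = 2*H² + 11 = 11 + 2*H²)
-90 + t(-11)*I(3) = -90 + 0*(11 + 2*3²) = -90 + 0*(11 + 2*9) = -90 + 0*(11 + 18) = -90 + 0*29 = -90 + 0 = -90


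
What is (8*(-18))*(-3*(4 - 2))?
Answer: 864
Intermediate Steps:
(8*(-18))*(-3*(4 - 2)) = -(-432)*2 = -144*(-6) = 864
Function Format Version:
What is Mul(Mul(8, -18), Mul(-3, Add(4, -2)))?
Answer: 864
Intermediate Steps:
Mul(Mul(8, -18), Mul(-3, Add(4, -2))) = Mul(-144, Mul(-3, 2)) = Mul(-144, -6) = 864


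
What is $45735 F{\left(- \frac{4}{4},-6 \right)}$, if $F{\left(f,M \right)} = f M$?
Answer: $274410$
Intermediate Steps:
$F{\left(f,M \right)} = M f$
$45735 F{\left(- \frac{4}{4},-6 \right)} = 45735 \left(- 6 \left(- \frac{4}{4}\right)\right) = 45735 \left(- 6 \left(\left(-4\right) \frac{1}{4}\right)\right) = 45735 \left(\left(-6\right) \left(-1\right)\right) = 45735 \cdot 6 = 274410$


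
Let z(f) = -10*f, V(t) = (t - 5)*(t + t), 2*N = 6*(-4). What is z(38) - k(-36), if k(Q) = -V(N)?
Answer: 28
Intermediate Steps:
N = -12 (N = (6*(-4))/2 = (1/2)*(-24) = -12)
V(t) = 2*t*(-5 + t) (V(t) = (-5 + t)*(2*t) = 2*t*(-5 + t))
k(Q) = -408 (k(Q) = -2*(-12)*(-5 - 12) = -2*(-12)*(-17) = -1*408 = -408)
z(38) - k(-36) = -10*38 - 1*(-408) = -380 + 408 = 28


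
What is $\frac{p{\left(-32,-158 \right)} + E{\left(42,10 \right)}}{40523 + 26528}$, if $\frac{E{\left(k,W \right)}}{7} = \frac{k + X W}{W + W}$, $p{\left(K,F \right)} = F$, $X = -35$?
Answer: $- \frac{1329}{335255} \approx -0.0039641$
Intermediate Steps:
$E{\left(k,W \right)} = \frac{7 \left(k - 35 W\right)}{2 W}$ ($E{\left(k,W \right)} = 7 \frac{k - 35 W}{W + W} = 7 \frac{k - 35 W}{2 W} = \frac{7 \left(k - 35 W\right)}{2 W}$)
$\frac{p{\left(-32,-158 \right)} + E{\left(42,10 \right)}}{40523 + 26528} = \frac{-158 + \frac{7 \left(42 - 350\right)}{2 \cdot 10}}{40523 + 26528} = \frac{-158 + \frac{7}{2} \cdot \frac{1}{10} \left(42 - 350\right)}{67051} = \left(-158 + \frac{7}{2} \cdot \frac{1}{10} \left(-308\right)\right) \frac{1}{67051} = \left(-158 - \frac{539}{5}\right) \frac{1}{67051} = \left(- \frac{1329}{5}\right) \frac{1}{67051} = - \frac{1329}{335255}$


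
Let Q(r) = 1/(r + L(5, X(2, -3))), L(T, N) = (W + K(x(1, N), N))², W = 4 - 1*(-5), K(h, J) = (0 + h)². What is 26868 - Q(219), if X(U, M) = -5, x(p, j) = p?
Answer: 8570891/319 ≈ 26868.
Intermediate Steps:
K(h, J) = h²
W = 9 (W = 4 + 5 = 9)
L(T, N) = 100 (L(T, N) = (9 + 1²)² = (9 + 1)² = 10² = 100)
Q(r) = 1/(100 + r) (Q(r) = 1/(r + 100) = 1/(100 + r))
26868 - Q(219) = 26868 - 1/(100 + 219) = 26868 - 1/319 = 8570891/319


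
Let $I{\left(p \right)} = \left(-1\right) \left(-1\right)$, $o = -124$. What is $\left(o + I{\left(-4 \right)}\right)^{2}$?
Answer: $15129$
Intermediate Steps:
$I{\left(p \right)} = 1$
$\left(o + I{\left(-4 \right)}\right)^{2} = \left(-124 + 1\right)^{2} = \left(-123\right)^{2} = 15129$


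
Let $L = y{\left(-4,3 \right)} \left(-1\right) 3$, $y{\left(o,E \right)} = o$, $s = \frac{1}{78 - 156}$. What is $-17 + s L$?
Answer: $- \frac{223}{13} \approx -17.154$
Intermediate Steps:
$s = - \frac{1}{78}$ ($s = \frac{1}{-78} = - \frac{1}{78} \approx -0.012821$)
$L = 12$ ($L = \left(-4\right) \left(-1\right) 3 = 4 \cdot 3 = 12$)
$-17 + s L = -17 - \frac{2}{13} = - \frac{223}{13}$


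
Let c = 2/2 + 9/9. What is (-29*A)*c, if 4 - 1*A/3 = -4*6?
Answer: -4872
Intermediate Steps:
c = 2 (c = 2*(1/2) + 9*(1/9) = 1 + 1 = 2)
A = 84 (A = 12 - (-12)*6 = 12 - 3*(-24) = 12 + 72 = 84)
(-29*A)*c = -29*84*2 = -2436*2 = -4872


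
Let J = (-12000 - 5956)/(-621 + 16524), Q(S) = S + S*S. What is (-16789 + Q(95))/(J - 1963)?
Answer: 121960107/31235545 ≈ 3.9045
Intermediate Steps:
Q(S) = S + S**2
J = -17956/15903 ≈ -1.1291
(-16789 + Q(95))/(J - 1963) = (-16789 + 95*(1 + 95))/(-17956/15903 - 1963) = (-16789 + 95*96)/(-31235545/15903) = (-16789 + 9120)*(-15903/31235545) = -7669*(-15903/31235545) = 121960107/31235545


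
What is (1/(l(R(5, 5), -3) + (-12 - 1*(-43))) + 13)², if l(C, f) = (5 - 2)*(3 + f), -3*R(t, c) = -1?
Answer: 163216/961 ≈ 169.84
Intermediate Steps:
R(t, c) = ⅓ (R(t, c) = -⅓*(-1) = ⅓)
l(C, f) = 9 + 3*f (l(C, f) = 3*(3 + f) = 9 + 3*f)
(1/(l(R(5, 5), -3) + (-12 - 1*(-43))) + 13)² = (1/((9 + 3*(-3)) + (-12 - 1*(-43))) + 13)² = (1/((9 - 9) + (-12 + 43)) + 13)² = (1/(0 + 31) + 13)² = (1/31 + 13)² = (404/31)² = 163216/961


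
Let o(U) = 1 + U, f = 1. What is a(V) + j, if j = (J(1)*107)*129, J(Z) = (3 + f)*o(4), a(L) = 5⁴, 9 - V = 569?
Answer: 276685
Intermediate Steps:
V = -560 (V = 9 - 1*569 = 9 - 569 = -560)
a(L) = 625
J(Z) = 20 (J(Z) = (3 + 1)*(1 + 4) = 4*5 = 20)
j = 276060 (j = (20*107)*129 = 2140*129 = 276060)
a(V) + j = 625 + 276060 = 276685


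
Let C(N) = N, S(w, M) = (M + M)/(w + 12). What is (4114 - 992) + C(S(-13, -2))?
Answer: 3126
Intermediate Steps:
S(w, M) = 2*M/(12 + w) (S(w, M) = (2*M)/(12 + w) = 2*M/(12 + w))
(4114 - 992) + C(S(-13, -2)) = (4114 - 992) + 2*(-2)/(12 - 13) = 3122 + 2*(-2)/(-1) = 3122 + 2*(-2)*(-1) = 3122 + 4 = 3126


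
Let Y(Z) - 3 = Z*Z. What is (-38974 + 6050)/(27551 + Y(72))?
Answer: -16462/16369 ≈ -1.0057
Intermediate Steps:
Y(Z) = 3 + Z² (Y(Z) = 3 + Z*Z = 3 + Z²)
(-38974 + 6050)/(27551 + Y(72)) = (-38974 + 6050)/(27551 + (3 + 72²)) = -32924/(27551 + (3 + 5184)) = -32924/(27551 + 5187) = -32924/32738 = -32924*1/32738 = -16462/16369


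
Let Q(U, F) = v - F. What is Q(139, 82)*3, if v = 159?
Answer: 231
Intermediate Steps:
Q(U, F) = 159 - F
Q(139, 82)*3 = (159 - 1*82)*3 = (159 - 82)*3 = 77*3 = 231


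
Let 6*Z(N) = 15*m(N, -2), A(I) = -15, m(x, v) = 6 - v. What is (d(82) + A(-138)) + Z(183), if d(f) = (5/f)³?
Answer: 2756965/551368 ≈ 5.0002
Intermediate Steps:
Z(N) = 20 (Z(N) = (15*(6 - 1*(-2)))/6 = (15*(6 + 2))/6 = (15*8)/6 = (⅙)*120 = 20)
d(f) = 125/f³
(d(82) + A(-138)) + Z(183) = (125/82³ - 15) + 20 = (125*(1/551368) - 15) + 20 = (125/551368 - 15) + 20 = -8270395/551368 + 20 = 2756965/551368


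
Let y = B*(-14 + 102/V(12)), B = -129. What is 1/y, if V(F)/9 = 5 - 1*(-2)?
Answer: 7/11180 ≈ 0.00062612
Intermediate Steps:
V(F) = 63 (V(F) = 9*(5 - 1*(-2)) = 9*(5 + 2) = 9*7 = 63)
y = 11180/7 (y = -129*(-14 + 102/63) = -129*(-14 + 102*(1/63)) = -129*(-14 + 34/21) = -129*(-260/21) = 11180/7 ≈ 1597.1)
1/y = 1/(11180/7) = 7/11180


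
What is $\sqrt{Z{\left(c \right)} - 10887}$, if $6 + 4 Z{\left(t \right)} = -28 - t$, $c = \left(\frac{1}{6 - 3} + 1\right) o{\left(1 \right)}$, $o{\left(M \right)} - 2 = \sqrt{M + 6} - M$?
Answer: $\frac{\sqrt{-392250 - 12 \sqrt{7}}}{6} \approx 104.39 i$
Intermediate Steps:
$o{\left(M \right)} = 2 + \sqrt{6 + M} - M$ ($o{\left(M \right)} = 2 - \left(M - \sqrt{M + 6}\right) = 2 - \left(M - \sqrt{6 + M}\right) = 2 + \sqrt{6 + M} - M$)
$c = \frac{4}{3} + \frac{4 \sqrt{7}}{3}$ ($c = \left(\frac{1}{6 - 3} + 1\right) \left(2 + \sqrt{6 + 1} - 1\right) = \left(\frac{1}{3} + 1\right) \left(2 + \sqrt{7} - 1\right) = \left(\frac{1}{3} + 1\right) \left(1 + \sqrt{7}\right) = \frac{4 \left(1 + \sqrt{7}\right)}{3} = \frac{4}{3} + \frac{4 \sqrt{7}}{3} \approx 4.861$)
$Z{\left(t \right)} = - \frac{17}{2} - \frac{t}{4}$ ($Z{\left(t \right)} = - \frac{3}{2} + \frac{-28 - t}{4} = - \frac{3}{2} - \left(7 + \frac{t}{4}\right) = - \frac{17}{2} - \frac{t}{4}$)
$\sqrt{Z{\left(c \right)} - 10887} = \sqrt{\left(- \frac{17}{2} - \frac{\frac{4}{3} + \frac{4 \sqrt{7}}{3}}{4}\right) - 10887} = \sqrt{\left(- \frac{17}{2} - \left(\frac{1}{3} + \frac{\sqrt{7}}{3}\right)\right) - 10887} = \sqrt{\left(- \frac{53}{6} - \frac{\sqrt{7}}{3}\right) - 10887} = \sqrt{- \frac{65375}{6} - \frac{\sqrt{7}}{3}}$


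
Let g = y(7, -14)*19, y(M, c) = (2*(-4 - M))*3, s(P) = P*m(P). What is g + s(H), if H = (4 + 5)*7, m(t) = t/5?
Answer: -2301/5 ≈ -460.20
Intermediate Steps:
m(t) = t/5 (m(t) = t*(⅕) = t/5)
H = 63 (H = 9*7 = 63)
s(P) = P²/5 (s(P) = P*(P/5) = P²/5)
y(M, c) = -24 - 6*M (y(M, c) = (-8 - 2*M)*3 = -24 - 6*M)
g = -1254 (g = (-24 - 6*7)*19 = (-24 - 42)*19 = -66*19 = -1254)
g + s(H) = -1254 + (⅕)*63² = -1254 + (⅕)*3969 = -1254 + 3969/5 = -2301/5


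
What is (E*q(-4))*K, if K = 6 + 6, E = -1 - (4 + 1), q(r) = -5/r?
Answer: -90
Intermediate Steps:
E = -6 (E = -1 - 1*5 = -1 - 5 = -6)
K = 12
(E*q(-4))*K = -(-30)/(-4)*12 = -(-30)*(-1)/4*12 = -6*5/4*12 = -15/2*12 = -90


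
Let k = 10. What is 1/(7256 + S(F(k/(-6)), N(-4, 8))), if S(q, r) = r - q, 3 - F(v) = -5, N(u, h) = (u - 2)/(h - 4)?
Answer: 2/14493 ≈ 0.00013800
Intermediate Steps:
N(u, h) = (-2 + u)/(-4 + h)
F(v) = 8 (F(v) = 3 - 1*(-5) = 3 + 5 = 8)
1/(7256 + S(F(k/(-6)), N(-4, 8))) = 1/(7256 + ((-2 - 4)/(-4 + 8) - 1*8)) = 1/(7256 + (-6/4 - 8)) = 1/(7256 + ((¼)*(-6) - 8)) = 1/(7256 + (-3/2 - 8)) = 1/(7256 - 19/2) = 1/(14493/2) = 2/14493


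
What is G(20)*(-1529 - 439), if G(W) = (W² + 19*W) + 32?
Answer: -1598016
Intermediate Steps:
G(W) = 32 + W² + 19*W
G(20)*(-1529 - 439) = (32 + 20² + 19*20)*(-1529 - 439) = (32 + 400 + 380)*(-1968) = 812*(-1968) = -1598016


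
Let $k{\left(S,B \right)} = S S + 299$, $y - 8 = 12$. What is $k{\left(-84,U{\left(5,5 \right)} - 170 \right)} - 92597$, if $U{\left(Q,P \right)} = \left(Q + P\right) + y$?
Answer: $-85242$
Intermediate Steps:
$y = 20$ ($y = 8 + 12 = 20$)
$U{\left(Q,P \right)} = 20 + P + Q$ ($U{\left(Q,P \right)} = \left(Q + P\right) + 20 = \left(P + Q\right) + 20 = 20 + P + Q$)
$k{\left(S,B \right)} = 299 + S^{2}$ ($k{\left(S,B \right)} = S^{2} + 299 = 299 + S^{2}$)
$k{\left(-84,U{\left(5,5 \right)} - 170 \right)} - 92597 = \left(299 + \left(-84\right)^{2}\right) - 92597 = \left(299 + 7056\right) - 92597 = 7355 - 92597 = -85242$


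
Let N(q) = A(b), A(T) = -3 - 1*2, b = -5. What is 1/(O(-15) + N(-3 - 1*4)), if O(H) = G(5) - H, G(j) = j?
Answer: 1/15 ≈ 0.066667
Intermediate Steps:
A(T) = -5 (A(T) = -3 - 2 = -5)
N(q) = -5
O(H) = 5 - H
1/(O(-15) + N(-3 - 1*4)) = 1/((5 - 1*(-15)) - 5) = 1/((5 + 15) - 5) = 1/(20 - 5) = 1/15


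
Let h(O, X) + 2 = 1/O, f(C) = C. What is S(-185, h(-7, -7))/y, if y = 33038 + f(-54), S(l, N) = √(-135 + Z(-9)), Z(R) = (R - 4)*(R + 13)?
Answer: I*√187/32984 ≈ 0.00041459*I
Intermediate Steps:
Z(R) = (-4 + R)*(13 + R)
h(O, X) = -2 + 1/O
S(l, N) = I*√187 (S(l, N) = √(-135 + (-52 + (-9)² + 9*(-9))) = √(-135 + (-52 + 81 - 81)) = √(-135 - 52) = √(-187) = I*√187)
y = 32984 (y = 33038 - 54 = 32984)
S(-185, h(-7, -7))/y = (I*√187)/32984 = (I*√187)*(1/32984) = I*√187/32984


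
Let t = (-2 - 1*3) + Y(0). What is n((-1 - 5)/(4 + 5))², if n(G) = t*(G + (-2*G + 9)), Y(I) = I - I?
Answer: 21025/9 ≈ 2336.1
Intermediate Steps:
Y(I) = 0
t = -5 (t = (-2 - 1*3) + 0 = (-2 - 3) + 0 = -5 + 0 = -5)
n(G) = -45 + 5*G (n(G) = -5*(G + (-2*G + 9)) = -5*(G + (9 - 2*G)) = -5*(9 - G) = -45 + 5*G)
n((-1 - 5)/(4 + 5))² = (-45 + 5*((-1 - 5)/(4 + 5)))² = (-45 + 5*(-6/9))² = (-45 + 5*(-6*⅑))² = (-45 + 5*(-⅔))² = (-45 - 10/3)² = (-145/3)² = 21025/9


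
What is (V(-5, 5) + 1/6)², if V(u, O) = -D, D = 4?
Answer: 529/36 ≈ 14.694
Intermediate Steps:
V(u, O) = -4 (V(u, O) = -1*4 = -4)
(V(-5, 5) + 1/6)² = (-4 + 1/6)² = (-4 + ⅙)² = (-23/6)² = 529/36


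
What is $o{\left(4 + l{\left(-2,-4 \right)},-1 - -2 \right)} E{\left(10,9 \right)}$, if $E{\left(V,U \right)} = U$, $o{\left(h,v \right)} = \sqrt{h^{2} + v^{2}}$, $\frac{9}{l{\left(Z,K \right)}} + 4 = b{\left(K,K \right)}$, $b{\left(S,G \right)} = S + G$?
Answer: $\frac{9 \sqrt{185}}{4} \approx 30.603$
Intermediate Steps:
$b{\left(S,G \right)} = G + S$
$l{\left(Z,K \right)} = \frac{9}{-4 + 2 K}$ ($l{\left(Z,K \right)} = \frac{9}{-4 + \left(K + K\right)} = \frac{9}{-4 + 2 K}$)
$o{\left(4 + l{\left(-2,-4 \right)},-1 - -2 \right)} E{\left(10,9 \right)} = \sqrt{\left(4 + \frac{9}{2 \left(-2 - 4\right)}\right)^{2} + \left(-1 - -2\right)^{2}} \cdot 9 = \sqrt{\left(4 + \frac{9}{2 \left(-6\right)}\right)^{2} + \left(-1 + 2\right)^{2}} \cdot 9 = \sqrt{\left(4 + \frac{9}{2} \left(- \frac{1}{6}\right)\right)^{2} + 1^{2}} \cdot 9 = \sqrt{\left(4 - \frac{3}{4}\right)^{2} + 1} \cdot 9 = \sqrt{\left(\frac{13}{4}\right)^{2} + 1} \cdot 9 = \sqrt{\frac{169}{16} + 1} \cdot 9 = \sqrt{\frac{185}{16}} \cdot 9 = \frac{\sqrt{185}}{4} \cdot 9 = \frac{9 \sqrt{185}}{4}$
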